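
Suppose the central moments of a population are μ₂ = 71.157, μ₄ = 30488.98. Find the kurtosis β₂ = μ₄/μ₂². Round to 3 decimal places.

6.022

μ₂² = 71.157² = 5063.31865
μ₄/μ₂² = 30488.98 / 5063.31865 = 6.02154
β₂ ≈ 6.022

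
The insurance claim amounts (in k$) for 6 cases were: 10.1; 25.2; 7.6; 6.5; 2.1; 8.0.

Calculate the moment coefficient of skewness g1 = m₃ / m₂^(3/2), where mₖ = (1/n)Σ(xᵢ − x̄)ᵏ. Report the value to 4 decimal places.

x̄ = (10.1 + 25.2 + 7.6 + 6.5 + 2.1 + 8.0) / 6 = 9.9167
deviations (xᵢ − x̄): 0.1833, 15.2833, -2.3167, -3.4167, -7.8167, -1.9167
Σ(xᵢ − x̄)² = 315.4283 ⇒ m₂ = 315.4283/6 = 52.57139
Σ(xᵢ − x̄)³ = 3032.9316 ⇒ m₃ = 3032.9316/6 = 505.48859
m₂^(3/2) = 52.57139^(1.5) = 381.17480
g1 = m₃ / m₂^(3/2) = 505.48859 / 381.17480 ≈ 1.3261

1.3261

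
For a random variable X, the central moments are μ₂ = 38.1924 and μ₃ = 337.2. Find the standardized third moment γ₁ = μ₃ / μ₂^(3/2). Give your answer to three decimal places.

1.429

σ = √μ₂ = √38.1924 = 6.18000
σ³ = μ₂^(3/2) = 236.02903
γ₁ = μ₃/σ³ = 337.2 / 236.02903 ≈ 1.429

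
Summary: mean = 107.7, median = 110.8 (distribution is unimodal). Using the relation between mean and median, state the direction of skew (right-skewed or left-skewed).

left-skewed

mean − median = 107.7 − 110.8 = -3.1
mean < median ⇒ the longer tail is on the left ⇒ left-skewed (negatively skewed).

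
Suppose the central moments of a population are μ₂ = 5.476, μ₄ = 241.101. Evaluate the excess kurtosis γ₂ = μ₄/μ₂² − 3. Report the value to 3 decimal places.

5.040

μ₂² = 5.476² = 29.98658
μ₄/μ₂² = 241.101 / 29.98658 = 8.04030
γ₂ = 8.04030 − 3 ≈ 5.040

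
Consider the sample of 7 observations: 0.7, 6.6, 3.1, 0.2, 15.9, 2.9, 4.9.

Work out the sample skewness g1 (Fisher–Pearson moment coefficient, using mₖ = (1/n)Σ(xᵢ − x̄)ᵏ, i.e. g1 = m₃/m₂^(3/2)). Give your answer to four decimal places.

1.3554

x̄ = (0.7 + 6.6 + 3.1 + 0.2 + 15.9 + 2.9 + 4.9) / 7 = 4.9000
deviations (xᵢ − x̄): -4.2000, 1.7000, -1.8000, -4.7000, 11.0000, -2.0000, 0.0000
Σ(xᵢ − x̄)² = 170.8600 ⇒ m₂ = 170.8600/7 = 24.40857
Σ(xᵢ − x̄)³ = 1144.1700 ⇒ m₃ = 1144.1700/7 = 163.45286
m₂^(3/2) = 24.40857^(1.5) = 120.59062
g1 = m₃ / m₂^(3/2) = 163.45286 / 120.59062 ≈ 1.3554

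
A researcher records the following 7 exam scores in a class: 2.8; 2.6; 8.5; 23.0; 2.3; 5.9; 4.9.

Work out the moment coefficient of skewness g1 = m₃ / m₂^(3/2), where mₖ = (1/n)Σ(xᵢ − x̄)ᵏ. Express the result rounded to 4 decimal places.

x̄ = (2.8 + 2.6 + 8.5 + 23.0 + 2.3 + 5.9 + 4.9) / 7 = 7.1429
deviations (xᵢ − x̄): -4.3429, -4.5429, 1.3571, 15.8571, -4.8429, -1.2429, -2.2429
Σ(xᵢ − x̄)² = 322.8171 ⇒ m₂ = 322.8171/7 = 46.11673
Σ(xᵢ − x̄)³ = 3687.3174 ⇒ m₃ = 3687.3174/7 = 526.75963
m₂^(3/2) = 46.11673^(1.5) = 313.17553
g1 = m₃ / m₂^(3/2) = 526.75963 / 313.17553 ≈ 1.6820

1.6820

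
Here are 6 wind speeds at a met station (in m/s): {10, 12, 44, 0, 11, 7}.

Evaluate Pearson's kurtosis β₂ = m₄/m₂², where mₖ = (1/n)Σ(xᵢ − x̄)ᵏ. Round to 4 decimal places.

x̄ = 14.0000
Σ(xᵢ − x̄)² = 1174.0000 ⇒ m₂ = 195.66667
Σ(xᵢ − x̄)⁴ = 851170.0000 ⇒ m₄ = 141861.66667
m₂² = 38285.44444
β₂ = m₄/m₂² = 141861.66667 / 38285.44444 ≈ 3.7054

3.7054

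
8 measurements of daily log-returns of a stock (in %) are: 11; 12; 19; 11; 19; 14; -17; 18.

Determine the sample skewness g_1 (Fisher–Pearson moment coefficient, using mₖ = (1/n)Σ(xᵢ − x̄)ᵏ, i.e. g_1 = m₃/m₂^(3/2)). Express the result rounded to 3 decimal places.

-1.888

x̄ = (11 + 12 + 19 + 11 + 19 + 14 - 17 + 18) / 8 = 10.8750
deviations (xᵢ − x̄): 0.1250, 1.1250, 8.1250, 0.1250, 8.1250, 3.1250, -27.8750, 7.1250
Σ(xᵢ − x̄)² = 970.8750 ⇒ m₂ = 970.8750/8 = 121.35938
Σ(xᵢ − x̄)³ = -20192.9063 ⇒ m₃ = -20192.9063/8 = -2524.11328
m₂^(3/2) = 121.35938^(1.5) = 1336.93409
g_1 = m₃ / m₂^(3/2) = -2524.11328 / 1336.93409 ≈ -1.888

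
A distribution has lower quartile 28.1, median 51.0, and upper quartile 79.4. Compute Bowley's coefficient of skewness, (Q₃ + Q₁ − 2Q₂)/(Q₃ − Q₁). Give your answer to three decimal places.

numerator: Q₃ + Q₁ − 2Q₂ = 79.4 + 28.1 − 2×51.0 = 5.5000
denominator: Q₃ − Q₁ = 79.4 − 28.1 = 51.3000
Bowley skewness = 5.5000 / 51.3000 ≈ 0.107

0.107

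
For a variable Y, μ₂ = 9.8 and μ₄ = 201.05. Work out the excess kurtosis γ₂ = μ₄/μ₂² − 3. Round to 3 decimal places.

μ₂² = 9.8² = 96.04000
μ₄/μ₂² = 201.05 / 96.04000 = 2.09340
γ₂ = 2.09340 − 3 ≈ -0.907

-0.907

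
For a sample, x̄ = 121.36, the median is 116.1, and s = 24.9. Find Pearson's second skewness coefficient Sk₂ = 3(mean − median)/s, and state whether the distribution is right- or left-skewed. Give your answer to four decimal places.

0.6337, right-skewed

Sk₂ = 3(121.36 − 116.1) / 24.9 = 3 × 5.2600 / 24.9
    = 15.7800 / 24.9 ≈ 0.6337
Sk₂ > 0 ⇒ mean > median ⇒ right-skewed (positive skew).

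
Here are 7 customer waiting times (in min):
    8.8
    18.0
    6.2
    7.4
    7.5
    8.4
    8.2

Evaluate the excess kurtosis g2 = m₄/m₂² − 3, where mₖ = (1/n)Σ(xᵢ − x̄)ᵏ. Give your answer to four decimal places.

1.7647

x̄ = 9.2143
Σ(xᵢ − x̄)² = 94.3686 ⇒ m₂ = 13.48122
Σ(xᵢ − x̄)⁴ = 6061.6597 ⇒ m₄ = 865.95139
m₂² = 181.74341
g2 = m₄/m₂² − 3 = 4.76469 − 3 ≈ 1.7647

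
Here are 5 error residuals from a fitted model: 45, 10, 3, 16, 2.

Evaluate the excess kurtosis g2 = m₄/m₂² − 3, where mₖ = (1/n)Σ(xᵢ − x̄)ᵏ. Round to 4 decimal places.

x̄ = 15.2000
Σ(xᵢ − x̄)² = 1238.8000 ⇒ m₂ = 247.76000
Σ(xᵢ − x̄)⁴ = 841859.5360 ⇒ m₄ = 168371.90720
m₂² = 61385.01760
g2 = m₄/m₂² − 3 = 2.74288 − 3 ≈ -0.2571

-0.2571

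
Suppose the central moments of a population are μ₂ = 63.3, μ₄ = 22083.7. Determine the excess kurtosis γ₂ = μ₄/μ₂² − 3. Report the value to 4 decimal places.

μ₂² = 63.3² = 4006.89000
μ₄/μ₂² = 22083.7 / 4006.89000 = 5.51143
γ₂ = 5.51143 − 3 ≈ 2.5114

2.5114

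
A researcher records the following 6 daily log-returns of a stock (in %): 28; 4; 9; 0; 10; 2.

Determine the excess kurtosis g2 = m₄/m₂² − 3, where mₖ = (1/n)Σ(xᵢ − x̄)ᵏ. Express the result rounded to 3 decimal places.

x̄ = 8.8333
Σ(xᵢ − x̄)² = 516.8333 ⇒ m₂ = 86.13889
Σ(xᵢ − x̄)⁴ = 143770.4861 ⇒ m₄ = 23961.74769
m₂² = 7419.90818
g2 = m₄/m₂² − 3 = 3.22939 − 3 ≈ 0.229

0.229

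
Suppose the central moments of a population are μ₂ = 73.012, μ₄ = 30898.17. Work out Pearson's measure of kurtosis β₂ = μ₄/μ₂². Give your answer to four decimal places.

μ₂² = 73.012² = 5330.75214
μ₄/μ₂² = 30898.17 / 5330.75214 = 5.79621
β₂ ≈ 5.7962

5.7962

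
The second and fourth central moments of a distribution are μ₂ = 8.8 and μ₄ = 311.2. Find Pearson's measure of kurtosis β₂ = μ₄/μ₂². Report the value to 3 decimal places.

μ₂² = 8.8² = 77.44000
μ₄/μ₂² = 311.2 / 77.44000 = 4.01860
β₂ ≈ 4.019

4.019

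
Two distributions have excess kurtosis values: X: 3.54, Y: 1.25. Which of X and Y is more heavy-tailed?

Higher excess kurtosis ⇒ heavier tails relative to the normal distribution.
3.54 vs 1.25: the larger is 3.54, so X has heavier tails.

X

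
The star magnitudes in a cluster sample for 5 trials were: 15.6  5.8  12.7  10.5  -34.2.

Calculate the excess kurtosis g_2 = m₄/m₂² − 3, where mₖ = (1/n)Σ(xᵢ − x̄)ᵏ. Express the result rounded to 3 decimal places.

x̄ = 2.0800
Σ(xᵢ − x̄)² = 1696.5480 ⇒ m₂ = 339.30960
Σ(xᵢ − x̄)⁴ = 1783833.9777 ⇒ m₄ = 356766.79554
m₂² = 115131.00465
g_2 = m₄/m₂² − 3 = 3.09879 − 3 ≈ 0.099

0.099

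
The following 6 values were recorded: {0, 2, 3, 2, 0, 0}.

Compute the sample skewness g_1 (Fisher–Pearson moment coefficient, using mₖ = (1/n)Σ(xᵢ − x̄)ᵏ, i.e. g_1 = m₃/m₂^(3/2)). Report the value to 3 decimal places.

0.238

x̄ = (0 + 2 + 3 + 2 + 0 + 0) / 6 = 1.1667
deviations (xᵢ − x̄): -1.1667, 0.8333, 1.8333, 0.8333, -1.1667, -1.1667
Σ(xᵢ − x̄)² = 8.8333 ⇒ m₂ = 8.8333/6 = 1.47222
Σ(xᵢ − x̄)³ = 2.5556 ⇒ m₃ = 2.5556/6 = 0.42593
m₂^(3/2) = 1.47222^(1.5) = 1.78632
g_1 = m₃ / m₂^(3/2) = 0.42593 / 1.78632 ≈ 0.238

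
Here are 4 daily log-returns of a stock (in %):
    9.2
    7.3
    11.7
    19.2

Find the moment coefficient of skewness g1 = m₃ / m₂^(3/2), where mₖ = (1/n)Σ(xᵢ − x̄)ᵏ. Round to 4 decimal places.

x̄ = (9.2 + 7.3 + 11.7 + 19.2) / 4 = 11.8500
deviations (xᵢ − x̄): -2.6500, -4.5500, -0.1500, 7.3500
Σ(xᵢ − x̄)² = 81.7700 ⇒ m₂ = 81.7700/4 = 20.44250
Σ(xᵢ − x̄)³ = 284.2560 ⇒ m₃ = 284.2560/4 = 71.06400
m₂^(3/2) = 20.44250^(1.5) = 92.42746
g1 = m₃ / m₂^(3/2) = 71.06400 / 92.42746 ≈ 0.7689

0.7689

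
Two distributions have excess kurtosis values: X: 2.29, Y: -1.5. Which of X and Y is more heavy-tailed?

Higher excess kurtosis ⇒ heavier tails relative to the normal distribution.
2.29 vs -1.5: the larger is 2.29, so X has heavier tails. (X is leptokurtic — heavier-than-normal tails; the other is platykurtic.)

X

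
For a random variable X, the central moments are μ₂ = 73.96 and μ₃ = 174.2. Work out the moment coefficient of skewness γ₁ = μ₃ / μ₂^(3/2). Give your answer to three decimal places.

0.274

σ = √μ₂ = √73.96 = 8.60000
σ³ = μ₂^(3/2) = 636.05600
γ₁ = μ₃/σ³ = 174.2 / 636.05600 ≈ 0.274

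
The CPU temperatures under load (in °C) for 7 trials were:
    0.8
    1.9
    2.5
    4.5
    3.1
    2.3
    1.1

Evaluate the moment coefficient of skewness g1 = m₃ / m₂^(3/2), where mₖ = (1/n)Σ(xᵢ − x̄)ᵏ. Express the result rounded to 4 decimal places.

x̄ = (0.8 + 1.9 + 2.5 + 4.5 + 3.1 + 2.3 + 1.1) / 7 = 2.3143
deviations (xᵢ − x̄): -1.5143, -0.4143, 0.1857, 2.1857, 0.7857, -0.0143, -1.2143
Σ(xᵢ − x̄)² = 9.3686 ⇒ m₂ = 9.3686/7 = 1.33837
Σ(xᵢ − x̄)³ = 5.5995 ⇒ m₃ = 5.5995/7 = 0.79992
m₂^(3/2) = 1.33837^(1.5) = 1.54833
g1 = m₃ / m₂^(3/2) = 0.79992 / 1.54833 ≈ 0.5166

0.5166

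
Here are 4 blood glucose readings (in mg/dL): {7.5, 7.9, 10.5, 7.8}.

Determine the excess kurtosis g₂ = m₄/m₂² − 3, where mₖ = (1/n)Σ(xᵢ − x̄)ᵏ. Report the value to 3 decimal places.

x̄ = 8.4250
Σ(xᵢ − x̄)² = 5.8275 ⇒ m₂ = 1.45688
Σ(xᵢ − x̄)⁴ = 19.4991 ⇒ m₄ = 4.87476
m₂² = 2.12248
g₂ = m₄/m₂² − 3 = 2.29673 − 3 ≈ -0.703

-0.703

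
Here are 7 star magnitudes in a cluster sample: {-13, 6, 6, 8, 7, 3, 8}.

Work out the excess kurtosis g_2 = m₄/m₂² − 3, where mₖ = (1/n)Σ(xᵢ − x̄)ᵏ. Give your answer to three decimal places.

x̄ = 3.5714
Σ(xᵢ − x̄)² = 337.7143 ⇒ m₂ = 48.24490
Σ(xᵢ − x̄)⁴ = 76389.0262 ⇒ m₄ = 10912.71803
m₂² = 2327.57018
g_2 = m₄/m₂² − 3 = 4.68846 − 3 ≈ 1.688

1.688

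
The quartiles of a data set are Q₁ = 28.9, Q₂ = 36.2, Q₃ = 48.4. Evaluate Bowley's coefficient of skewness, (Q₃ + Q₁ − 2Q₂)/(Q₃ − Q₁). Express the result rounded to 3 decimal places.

numerator: Q₃ + Q₁ − 2Q₂ = 48.4 + 28.9 − 2×36.2 = 4.9000
denominator: Q₃ − Q₁ = 48.4 − 28.9 = 19.5000
Bowley skewness = 4.9000 / 19.5000 ≈ 0.251

0.251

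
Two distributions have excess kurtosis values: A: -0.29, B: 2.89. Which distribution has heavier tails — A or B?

Higher excess kurtosis ⇒ heavier tails relative to the normal distribution.
-0.29 vs 2.89: the larger is 2.89, so B has heavier tails. (B is leptokurtic — heavier-than-normal tails; the other is platykurtic.)

B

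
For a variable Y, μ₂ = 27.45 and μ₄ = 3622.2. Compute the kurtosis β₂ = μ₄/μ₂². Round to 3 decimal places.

4.807

μ₂² = 27.45² = 753.50250
μ₄/μ₂² = 3622.2 / 753.50250 = 4.80715
β₂ ≈ 4.807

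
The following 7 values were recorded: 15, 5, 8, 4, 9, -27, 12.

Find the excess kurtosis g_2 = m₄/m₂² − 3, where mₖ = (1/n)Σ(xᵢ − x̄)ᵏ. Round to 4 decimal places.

1.5277

x̄ = 3.7143
Σ(xᵢ − x̄)² = 1187.4286 ⇒ m₂ = 169.63265
Σ(xᵢ − x̄)⁴ = 911998.3090 ⇒ m₄ = 130285.47272
m₂² = 28775.23698
g_2 = m₄/m₂² − 3 = 4.52769 − 3 ≈ 1.5277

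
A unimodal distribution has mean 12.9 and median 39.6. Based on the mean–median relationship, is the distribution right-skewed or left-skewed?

mean − median = 12.9 − 39.6 = -26.7
mean < median ⇒ the longer tail is on the left ⇒ left-skewed (negatively skewed).

left-skewed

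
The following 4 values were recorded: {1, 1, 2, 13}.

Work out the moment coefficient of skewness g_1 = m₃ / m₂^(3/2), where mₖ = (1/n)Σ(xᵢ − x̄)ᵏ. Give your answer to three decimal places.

x̄ = (1 + 1 + 2 + 13) / 4 = 4.2500
deviations (xᵢ − x̄): -3.2500, -3.2500, -2.2500, 8.7500
Σ(xᵢ − x̄)² = 102.7500 ⇒ m₂ = 102.7500/4 = 25.68750
Σ(xᵢ − x̄)³ = 589.8750 ⇒ m₃ = 589.8750/4 = 147.46875
m₂^(3/2) = 25.68750^(1.5) = 130.19154
g_1 = m₃ / m₂^(3/2) = 147.46875 / 130.19154 ≈ 1.133

1.133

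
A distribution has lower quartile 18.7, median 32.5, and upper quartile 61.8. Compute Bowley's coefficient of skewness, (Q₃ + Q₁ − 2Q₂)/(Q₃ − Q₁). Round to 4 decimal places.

0.3596

numerator: Q₃ + Q₁ − 2Q₂ = 61.8 + 18.7 − 2×32.5 = 15.5000
denominator: Q₃ − Q₁ = 61.8 − 18.7 = 43.1000
Bowley skewness = 15.5000 / 43.1000 ≈ 0.3596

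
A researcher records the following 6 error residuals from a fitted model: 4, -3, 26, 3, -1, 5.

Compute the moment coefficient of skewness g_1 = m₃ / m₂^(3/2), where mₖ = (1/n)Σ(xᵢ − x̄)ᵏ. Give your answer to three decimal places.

1.438

x̄ = (4 - 3 + 26 + 3 - 1 + 5) / 6 = 5.6667
deviations (xᵢ − x̄): -1.6667, -8.6667, 20.3333, -2.6667, -6.6667, -0.6667
Σ(xᵢ − x̄)² = 543.3333 ⇒ m₂ = 543.3333/6 = 90.55556
Σ(xᵢ − x̄)³ = 7435.5556 ⇒ m₃ = 7435.5556/6 = 1239.25926
m₂^(3/2) = 90.55556^(1.5) = 861.73285
g_1 = m₃ / m₂^(3/2) = 1239.25926 / 861.73285 ≈ 1.438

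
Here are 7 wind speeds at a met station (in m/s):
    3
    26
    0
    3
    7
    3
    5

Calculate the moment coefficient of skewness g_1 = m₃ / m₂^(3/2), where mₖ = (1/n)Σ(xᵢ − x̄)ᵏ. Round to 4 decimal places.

1.7915

x̄ = (3 + 26 + 0 + 3 + 7 + 3 + 5) / 7 = 6.7143
deviations (xᵢ − x̄): -3.7143, 19.2857, -6.7143, -3.7143, 0.2857, -3.7143, -1.7143
Σ(xᵢ − x̄)² = 461.4286 ⇒ m₂ = 461.4286/7 = 65.91837
Σ(xᵢ − x̄)³ = 6711.6735 ⇒ m₃ = 6711.6735/7 = 958.81050
m₂^(3/2) = 65.91837^(1.5) = 535.19206
g_1 = m₃ / m₂^(3/2) = 958.81050 / 535.19206 ≈ 1.7915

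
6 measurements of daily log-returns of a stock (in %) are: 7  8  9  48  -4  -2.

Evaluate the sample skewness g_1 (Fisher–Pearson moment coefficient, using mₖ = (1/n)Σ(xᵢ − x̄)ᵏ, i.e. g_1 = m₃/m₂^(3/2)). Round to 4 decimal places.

1.4525

x̄ = (7 + 8 + 9 + 48 - 4 - 2) / 6 = 11.0000
deviations (xᵢ − x̄): -4.0000, -3.0000, -2.0000, 37.0000, -15.0000, -13.0000
Σ(xᵢ − x̄)² = 1792.0000 ⇒ m₂ = 1792.0000/6 = 298.66667
Σ(xᵢ − x̄)³ = 44982.0000 ⇒ m₃ = 44982.0000/6 = 7497.00000
m₂^(3/2) = 298.66667^(1.5) = 5161.54993
g_1 = m₃ / m₂^(3/2) = 7497.00000 / 5161.54993 ≈ 1.4525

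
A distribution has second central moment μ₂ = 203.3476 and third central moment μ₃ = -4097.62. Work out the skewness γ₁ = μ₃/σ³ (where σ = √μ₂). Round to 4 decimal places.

σ = √μ₂ = √203.3476 = 14.26000
σ³ = μ₂^(3/2) = 2899.73678
γ₁ = μ₃/σ³ = -4097.62 / 2899.73678 ≈ -1.4131

-1.4131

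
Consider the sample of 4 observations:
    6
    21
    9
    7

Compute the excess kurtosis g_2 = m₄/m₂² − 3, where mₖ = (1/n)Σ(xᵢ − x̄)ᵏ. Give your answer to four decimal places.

-0.7560

x̄ = 10.7500
Σ(xᵢ − x̄)² = 144.7500 ⇒ m₂ = 36.18750
Σ(xᵢ − x̄)⁴ = 11754.3281 ⇒ m₄ = 2938.58203
m₂² = 1309.53516
g_2 = m₄/m₂² − 3 = 2.24399 − 3 ≈ -0.7560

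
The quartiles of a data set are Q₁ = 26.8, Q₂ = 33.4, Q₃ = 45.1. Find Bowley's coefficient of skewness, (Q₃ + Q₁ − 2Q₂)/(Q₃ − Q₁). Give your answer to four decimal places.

numerator: Q₃ + Q₁ − 2Q₂ = 45.1 + 26.8 − 2×33.4 = 5.1000
denominator: Q₃ − Q₁ = 45.1 − 26.8 = 18.3000
Bowley skewness = 5.1000 / 18.3000 ≈ 0.2787

0.2787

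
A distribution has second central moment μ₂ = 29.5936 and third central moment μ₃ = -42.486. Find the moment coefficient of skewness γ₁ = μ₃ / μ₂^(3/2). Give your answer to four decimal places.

-0.2639

σ = √μ₂ = √29.5936 = 5.44000
σ³ = μ₂^(3/2) = 160.98918
γ₁ = μ₃/σ³ = -42.486 / 160.98918 ≈ -0.2639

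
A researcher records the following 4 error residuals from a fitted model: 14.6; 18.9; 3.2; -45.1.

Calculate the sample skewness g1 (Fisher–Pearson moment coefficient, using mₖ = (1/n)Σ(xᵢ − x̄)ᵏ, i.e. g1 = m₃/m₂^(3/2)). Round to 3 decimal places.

x̄ = (14.6 + 18.9 + 3.2 - 45.1) / 4 = -2.1000
deviations (xᵢ − x̄): 16.7000, 21.0000, 5.3000, -43.0000
Σ(xᵢ − x̄)² = 2596.9800 ⇒ m₂ = 2596.9800/4 = 649.24500
Σ(xᵢ − x̄)³ = -65439.6600 ⇒ m₃ = -65439.6600/4 = -16359.91500
m₂^(3/2) = 649.24500^(1.5) = 16542.94861
g1 = m₃ / m₂^(3/2) = -16359.91500 / 16542.94861 ≈ -0.989

-0.989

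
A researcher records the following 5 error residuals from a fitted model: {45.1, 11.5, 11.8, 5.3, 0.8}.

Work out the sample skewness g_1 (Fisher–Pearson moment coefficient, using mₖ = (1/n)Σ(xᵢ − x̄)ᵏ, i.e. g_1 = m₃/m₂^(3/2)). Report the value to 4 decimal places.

1.2418

x̄ = (45.1 + 11.5 + 11.8 + 5.3 + 0.8) / 5 = 14.9000
deviations (xᵢ − x̄): 30.2000, -3.4000, -3.1000, -9.6000, -14.1000
Σ(xᵢ − x̄)² = 1224.1800 ⇒ m₂ = 1224.1800/5 = 244.83600
Σ(xᵢ − x̄)³ = 23786.5560 ⇒ m₃ = 23786.5560/5 = 4757.31120
m₂^(3/2) = 244.83600^(1.5) = 3831.00672
g_1 = m₃ / m₂^(3/2) = 4757.31120 / 3831.00672 ≈ 1.2418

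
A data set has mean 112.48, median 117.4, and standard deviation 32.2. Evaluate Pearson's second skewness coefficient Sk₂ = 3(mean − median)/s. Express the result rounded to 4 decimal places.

Sk₂ = 3(112.48 − 117.4) / 32.2 = 3 × -4.9200 / 32.2
    = -14.7600 / 32.2 ≈ -0.4584

-0.4584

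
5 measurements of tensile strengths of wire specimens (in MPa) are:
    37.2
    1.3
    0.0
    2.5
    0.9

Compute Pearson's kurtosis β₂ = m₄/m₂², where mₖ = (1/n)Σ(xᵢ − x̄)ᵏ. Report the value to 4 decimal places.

3.2345

x̄ = 8.3800
Σ(xᵢ − x̄)² = 1041.4680 ⇒ m₂ = 208.29360
Σ(xᵢ − x̄)⁴ = 701653.6937 ⇒ m₄ = 140330.73873
m₂² = 43386.22380
β₂ = m₄/m₂² = 140330.73873 / 43386.22380 ≈ 3.2345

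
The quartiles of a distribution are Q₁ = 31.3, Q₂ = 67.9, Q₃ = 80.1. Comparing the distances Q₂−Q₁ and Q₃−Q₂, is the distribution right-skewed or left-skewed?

left-skewed

Q₂ − Q₁ = 36.6;  Q₃ − Q₂ = 12.2
Q₂ − Q₁ > Q₃ − Q₂ ⇒ the lower half is more spread out ⇒ left-skewed.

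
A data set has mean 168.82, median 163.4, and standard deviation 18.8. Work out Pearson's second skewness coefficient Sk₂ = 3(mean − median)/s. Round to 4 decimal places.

Sk₂ = 3(168.82 − 163.4) / 18.8 = 3 × 5.4200 / 18.8
    = 16.2600 / 18.8 ≈ 0.8649

0.8649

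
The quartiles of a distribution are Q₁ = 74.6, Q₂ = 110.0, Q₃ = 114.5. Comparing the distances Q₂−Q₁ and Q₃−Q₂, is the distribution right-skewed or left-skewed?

Q₂ − Q₁ = 35.4;  Q₃ − Q₂ = 4.5
Q₂ − Q₁ > Q₃ − Q₂ ⇒ the lower half is more spread out ⇒ left-skewed.

left-skewed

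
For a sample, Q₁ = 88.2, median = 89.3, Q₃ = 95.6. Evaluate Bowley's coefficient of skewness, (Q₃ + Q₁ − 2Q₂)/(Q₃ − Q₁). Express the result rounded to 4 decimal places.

numerator: Q₃ + Q₁ − 2Q₂ = 95.6 + 88.2 − 2×89.3 = 5.2000
denominator: Q₃ − Q₁ = 95.6 − 88.2 = 7.4000
Bowley skewness = 5.2000 / 7.4000 ≈ 0.7027

0.7027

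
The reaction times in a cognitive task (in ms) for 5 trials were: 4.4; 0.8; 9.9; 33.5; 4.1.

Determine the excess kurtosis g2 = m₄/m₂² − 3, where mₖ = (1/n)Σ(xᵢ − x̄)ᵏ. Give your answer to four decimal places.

x̄ = 10.5400
Σ(xᵢ − x̄)² = 701.6120 ⇒ m₂ = 140.32240
Σ(xᵢ − x̄)⁴ = 290040.7012 ⇒ m₄ = 58008.14023
m₂² = 19690.37594
g2 = m₄/m₂² − 3 = 2.94601 − 3 ≈ -0.0540

-0.0540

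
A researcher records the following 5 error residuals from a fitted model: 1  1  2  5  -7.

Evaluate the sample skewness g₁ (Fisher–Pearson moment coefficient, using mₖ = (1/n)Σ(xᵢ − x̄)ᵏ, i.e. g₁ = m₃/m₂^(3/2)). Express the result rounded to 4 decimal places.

x̄ = (1 + 1 + 2 + 5 - 7) / 5 = 0.4000
deviations (xᵢ − x̄): 0.6000, 0.6000, 1.6000, 4.6000, -7.4000
Σ(xᵢ − x̄)² = 79.2000 ⇒ m₂ = 79.2000/5 = 15.84000
Σ(xᵢ − x̄)³ = -303.3600 ⇒ m₃ = -303.3600/5 = -60.67200
m₂^(3/2) = 15.84000^(1.5) = 63.04240
g₁ = m₃ / m₂^(3/2) = -60.67200 / 63.04240 ≈ -0.9624

-0.9624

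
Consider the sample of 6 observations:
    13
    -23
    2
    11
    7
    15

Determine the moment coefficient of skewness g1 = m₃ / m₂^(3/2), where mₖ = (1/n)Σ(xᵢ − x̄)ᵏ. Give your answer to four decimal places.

x̄ = (13 - 23 + 2 + 11 + 7 + 15) / 6 = 4.1667
deviations (xᵢ − x̄): 8.8333, -27.1667, -2.1667, 6.8333, 2.8333, 10.8333
Σ(xᵢ − x̄)² = 992.8333 ⇒ m₂ = 992.8333/6 = 165.47222
Σ(xᵢ − x̄)³ = -17757.4444 ⇒ m₃ = -17757.4444/6 = -2959.57407
m₂^(3/2) = 165.47222^(1.5) = 2128.56859
g1 = m₃ / m₂^(3/2) = -2959.57407 / 2128.56859 ≈ -1.3904

-1.3904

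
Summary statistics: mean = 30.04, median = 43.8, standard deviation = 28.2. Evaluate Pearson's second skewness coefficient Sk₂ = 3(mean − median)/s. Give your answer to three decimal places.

Sk₂ = 3(30.04 − 43.8) / 28.2 = 3 × -13.7600 / 28.2
    = -41.2800 / 28.2 ≈ -1.464

-1.464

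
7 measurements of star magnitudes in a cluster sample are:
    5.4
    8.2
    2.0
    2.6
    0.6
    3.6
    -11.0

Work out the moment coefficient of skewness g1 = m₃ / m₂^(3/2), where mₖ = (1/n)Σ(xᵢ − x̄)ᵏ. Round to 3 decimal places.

x̄ = (5.4 + 8.2 + 2.0 + 2.6 + 0.6 + 3.6 - 11.0) / 7 = 1.6286
deviations (xᵢ − x̄): 3.7714, 6.5714, 0.3714, 0.9714, -1.0286, 1.9714, -12.6286
Σ(xᵢ − x̄)² = 222.9143 ⇒ m₂ = 222.9143/7 = 31.84490
Σ(xᵢ − x̄)³ = -1669.0511 ⇒ m₃ = -1669.0511/7 = -238.43587
m₂^(3/2) = 31.84490^(1.5) = 179.70485
g1 = m₃ / m₂^(3/2) = -238.43587 / 179.70485 ≈ -1.327

-1.327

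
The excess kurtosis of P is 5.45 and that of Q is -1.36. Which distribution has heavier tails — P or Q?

Higher excess kurtosis ⇒ heavier tails relative to the normal distribution.
5.45 vs -1.36: the larger is 5.45, so P has heavier tails. (P is leptokurtic — heavier-than-normal tails; the other is platykurtic.)

P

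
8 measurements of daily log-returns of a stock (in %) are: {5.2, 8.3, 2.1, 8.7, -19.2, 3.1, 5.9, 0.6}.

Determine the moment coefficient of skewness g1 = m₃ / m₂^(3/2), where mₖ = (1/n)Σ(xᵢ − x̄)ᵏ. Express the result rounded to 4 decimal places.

-1.8262

x̄ = (5.2 + 8.3 + 2.1 + 8.7 - 19.2 + 3.1 + 5.9 + 0.6) / 8 = 1.8375
deviations (xᵢ − x̄): 3.3625, 6.4625, 0.2625, 6.8625, -21.0375, 1.2625, 4.0625, -1.2375
Σ(xᵢ − x̄)² = 562.4387 ⇒ m₂ = 562.4387/8 = 70.30484
Σ(xᵢ − x̄)³ = -8612.4198 ⇒ m₃ = -8612.4198/8 = -1076.55247
m₂^(3/2) = 70.30484^(1.5) = 589.49194
g1 = m₃ / m₂^(3/2) = -1076.55247 / 589.49194 ≈ -1.8262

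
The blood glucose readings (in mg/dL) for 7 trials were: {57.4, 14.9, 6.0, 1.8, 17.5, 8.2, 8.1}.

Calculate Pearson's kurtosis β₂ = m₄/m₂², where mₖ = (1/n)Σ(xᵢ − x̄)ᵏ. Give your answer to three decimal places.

x̄ = 16.2714
Σ(xᵢ − x̄)² = 2141.7943 ⇒ m₂ = 305.97061
Σ(xᵢ − x̄)⁴ = 2925070.1676 ⇒ m₄ = 417867.16680
m₂² = 93618.01556
β₂ = m₄/m₂² = 417867.16680 / 93618.01556 ≈ 4.464

4.464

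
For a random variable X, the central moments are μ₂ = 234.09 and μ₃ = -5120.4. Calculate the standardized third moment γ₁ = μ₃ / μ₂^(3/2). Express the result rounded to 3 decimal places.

σ = √μ₂ = √234.09 = 15.30000
σ³ = μ₂^(3/2) = 3581.57700
γ₁ = μ₃/σ³ = -5120.4 / 3581.57700 ≈ -1.430

-1.430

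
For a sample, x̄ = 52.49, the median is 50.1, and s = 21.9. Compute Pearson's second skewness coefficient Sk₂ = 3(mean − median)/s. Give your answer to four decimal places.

0.3274

Sk₂ = 3(52.49 − 50.1) / 21.9 = 3 × 2.3900 / 21.9
    = 7.1700 / 21.9 ≈ 0.3274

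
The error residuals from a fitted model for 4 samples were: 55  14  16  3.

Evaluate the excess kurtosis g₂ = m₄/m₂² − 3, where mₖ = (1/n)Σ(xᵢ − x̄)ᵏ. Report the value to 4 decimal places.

-0.7996

x̄ = 22.0000
Σ(xᵢ − x̄)² = 1550.0000 ⇒ m₂ = 387.50000
Σ(xᵢ − x̄)⁴ = 1321634.0000 ⇒ m₄ = 330408.50000
m₂² = 150156.25000
g₂ = m₄/m₂² − 3 = 2.20043 − 3 ≈ -0.7996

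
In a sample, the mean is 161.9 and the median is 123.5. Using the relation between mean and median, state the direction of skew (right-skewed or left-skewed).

right-skewed

mean − median = 161.9 − 123.5 = 38.4
mean > median ⇒ the longer tail is on the right ⇒ right-skewed (positively skewed).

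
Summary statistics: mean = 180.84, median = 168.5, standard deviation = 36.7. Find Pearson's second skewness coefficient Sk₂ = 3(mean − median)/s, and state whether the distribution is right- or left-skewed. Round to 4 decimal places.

Sk₂ = 3(180.84 − 168.5) / 36.7 = 3 × 12.3400 / 36.7
    = 37.0200 / 36.7 ≈ 1.0087
Sk₂ > 0 ⇒ mean > median ⇒ right-skewed (positive skew).

1.0087, right-skewed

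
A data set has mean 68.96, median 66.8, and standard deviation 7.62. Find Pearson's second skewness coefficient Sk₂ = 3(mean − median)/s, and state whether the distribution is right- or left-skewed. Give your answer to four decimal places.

Sk₂ = 3(68.96 − 66.8) / 7.62 = 3 × 2.1600 / 7.62
    = 6.4800 / 7.62 ≈ 0.8504
Sk₂ > 0 ⇒ mean > median ⇒ right-skewed (positive skew).

0.8504, right-skewed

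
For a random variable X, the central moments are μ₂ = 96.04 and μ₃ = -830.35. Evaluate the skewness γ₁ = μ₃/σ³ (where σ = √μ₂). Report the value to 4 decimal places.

-0.8822

σ = √μ₂ = √96.04 = 9.80000
σ³ = μ₂^(3/2) = 941.19200
γ₁ = μ₃/σ³ = -830.35 / 941.19200 ≈ -0.8822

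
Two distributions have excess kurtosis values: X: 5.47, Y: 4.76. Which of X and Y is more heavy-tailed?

Higher excess kurtosis ⇒ heavier tails relative to the normal distribution.
5.47 vs 4.76: the larger is 5.47, so X has heavier tails.

X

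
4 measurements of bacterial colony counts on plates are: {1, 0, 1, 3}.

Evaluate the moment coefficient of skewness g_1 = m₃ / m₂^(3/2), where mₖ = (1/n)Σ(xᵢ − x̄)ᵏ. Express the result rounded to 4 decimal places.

x̄ = (1 + 0 + 1 + 3) / 4 = 1.2500
deviations (xᵢ − x̄): -0.2500, -1.2500, -0.2500, 1.7500
Σ(xᵢ − x̄)² = 4.7500 ⇒ m₂ = 4.7500/4 = 1.18750
Σ(xᵢ − x̄)³ = 3.3750 ⇒ m₃ = 3.3750/4 = 0.84375
m₂^(3/2) = 1.18750^(1.5) = 1.29405
g_1 = m₃ / m₂^(3/2) = 0.84375 / 1.29405 ≈ 0.6520

0.6520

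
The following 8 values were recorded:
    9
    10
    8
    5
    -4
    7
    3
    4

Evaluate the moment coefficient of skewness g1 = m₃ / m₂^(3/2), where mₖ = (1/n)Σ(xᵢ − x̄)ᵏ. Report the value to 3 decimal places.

x̄ = (9 + 10 + 8 + 5 - 4 + 7 + 3 + 4) / 8 = 5.2500
deviations (xᵢ − x̄): 3.7500, 4.7500, 2.7500, -0.2500, -9.2500, 1.7500, -2.2500, -1.2500
Σ(xᵢ − x̄)² = 139.5000 ⇒ m₂ = 139.5000/8 = 17.43750
Σ(xᵢ − x̄)³ = -618.7500 ⇒ m₃ = -618.7500/8 = -77.34375
m₂^(3/2) = 17.43750^(1.5) = 72.81592
g1 = m₃ / m₂^(3/2) = -77.34375 / 72.81592 ≈ -1.062

-1.062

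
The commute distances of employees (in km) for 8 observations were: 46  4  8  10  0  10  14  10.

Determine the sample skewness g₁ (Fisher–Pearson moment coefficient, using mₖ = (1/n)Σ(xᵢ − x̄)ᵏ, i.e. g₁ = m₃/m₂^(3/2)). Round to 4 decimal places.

x̄ = (46 + 4 + 8 + 10 + 0 + 10 + 14 + 10) / 8 = 12.7500
deviations (xᵢ − x̄): 33.2500, -8.7500, -4.7500, -2.7500, -12.7500, -2.7500, 1.2500, -2.7500
Σ(xᵢ − x̄)² = 1391.5000 ⇒ m₂ = 1391.5000/8 = 173.93750
Σ(xᵢ − x̄)³ = 33849.7500 ⇒ m₃ = 33849.7500/8 = 4231.21875
m₂^(3/2) = 173.93750^(1.5) = 2293.98110
g₁ = m₃ / m₂^(3/2) = 4231.21875 / 2293.98110 ≈ 1.8445

1.8445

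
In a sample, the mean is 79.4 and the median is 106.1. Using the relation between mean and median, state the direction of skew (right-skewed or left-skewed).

left-skewed

mean − median = 79.4 − 106.1 = -26.7
mean < median ⇒ the longer tail is on the left ⇒ left-skewed (negatively skewed).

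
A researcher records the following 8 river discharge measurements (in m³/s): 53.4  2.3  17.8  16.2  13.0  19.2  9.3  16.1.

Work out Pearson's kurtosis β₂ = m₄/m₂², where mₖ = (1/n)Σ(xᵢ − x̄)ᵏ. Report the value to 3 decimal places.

x̄ = 18.4125
Σ(xᵢ − x̄)² = 1607.3087 ⇒ m₂ = 200.91359
Σ(xᵢ − x̄)⁴ = 1573687.6733 ⇒ m₄ = 196710.95916
m₂² = 40366.27215
β₂ = m₄/m₂² = 196710.95916 / 40366.27215 ≈ 4.873

4.873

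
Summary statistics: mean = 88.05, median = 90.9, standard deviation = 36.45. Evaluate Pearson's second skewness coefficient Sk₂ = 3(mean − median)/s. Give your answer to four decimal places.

-0.2346

Sk₂ = 3(88.05 − 90.9) / 36.45 = 3 × -2.8500 / 36.45
    = -8.5500 / 36.45 ≈ -0.2346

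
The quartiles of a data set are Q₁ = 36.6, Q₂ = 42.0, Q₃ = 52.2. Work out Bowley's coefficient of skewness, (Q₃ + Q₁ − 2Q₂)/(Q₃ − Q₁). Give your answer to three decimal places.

0.308

numerator: Q₃ + Q₁ − 2Q₂ = 52.2 + 36.6 − 2×42.0 = 4.8000
denominator: Q₃ − Q₁ = 52.2 − 36.6 = 15.6000
Bowley skewness = 4.8000 / 15.6000 ≈ 0.308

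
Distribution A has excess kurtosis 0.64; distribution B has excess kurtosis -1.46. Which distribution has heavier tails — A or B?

Higher excess kurtosis ⇒ heavier tails relative to the normal distribution.
0.64 vs -1.46: the larger is 0.64, so A has heavier tails. (A is leptokurtic — heavier-than-normal tails; the other is platykurtic.)

A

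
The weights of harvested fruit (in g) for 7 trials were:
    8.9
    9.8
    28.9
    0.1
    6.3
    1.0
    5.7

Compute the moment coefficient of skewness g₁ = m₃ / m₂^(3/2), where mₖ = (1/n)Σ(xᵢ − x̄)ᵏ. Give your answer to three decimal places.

x̄ = (8.9 + 9.8 + 28.9 + 0.1 + 6.3 + 1.0 + 5.7) / 7 = 8.6714
deviations (xᵢ − x̄): 0.2286, 1.1286, 20.2286, -8.5714, -2.3714, -7.6714, -2.9714
Σ(xᵢ − x̄)² = 557.2943 ⇒ m₂ = 557.2943/7 = 79.61347
Σ(xᵢ − x̄)³ = 7158.1022 ⇒ m₃ = 7158.1022/7 = 1022.58603
m₂^(3/2) = 79.61347^(1.5) = 710.36217
g₁ = m₃ / m₂^(3/2) = 1022.58603 / 710.36217 ≈ 1.440

1.440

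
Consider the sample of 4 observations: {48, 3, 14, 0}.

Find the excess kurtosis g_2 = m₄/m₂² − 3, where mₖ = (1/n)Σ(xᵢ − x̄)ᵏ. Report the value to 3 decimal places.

-0.883

x̄ = 16.2500
Σ(xᵢ − x̄)² = 1452.7500 ⇒ m₂ = 363.18750
Σ(xᵢ − x̄)⁴ = 1116766.8281 ⇒ m₄ = 279191.70703
m₂² = 131905.16016
g_2 = m₄/m₂² − 3 = 2.11661 − 3 ≈ -0.883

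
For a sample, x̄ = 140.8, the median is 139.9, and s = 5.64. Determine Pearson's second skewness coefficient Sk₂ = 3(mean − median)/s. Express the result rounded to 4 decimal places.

0.4787

Sk₂ = 3(140.8 − 139.9) / 5.64 = 3 × 0.9000 / 5.64
    = 2.7000 / 5.64 ≈ 0.4787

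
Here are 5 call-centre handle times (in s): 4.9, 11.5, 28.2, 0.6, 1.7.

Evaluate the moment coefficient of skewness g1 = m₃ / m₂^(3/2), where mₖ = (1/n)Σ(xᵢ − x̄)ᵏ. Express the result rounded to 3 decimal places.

x̄ = (4.9 + 11.5 + 28.2 + 0.6 + 1.7) / 5 = 9.3800
deviations (xᵢ − x̄): -4.4800, 2.1200, 18.8200, -8.7800, -7.6800
Σ(xᵢ − x̄)² = 514.8280 ⇒ m₂ = 514.8280/5 = 102.96560
Σ(xᵢ − x̄)³ = 5455.6927 ⇒ m₃ = 5455.6927/5 = 1091.13854
m₂^(3/2) = 102.96560^(1.5) = 1044.81219
g1 = m₃ / m₂^(3/2) = 1091.13854 / 1044.81219 ≈ 1.044

1.044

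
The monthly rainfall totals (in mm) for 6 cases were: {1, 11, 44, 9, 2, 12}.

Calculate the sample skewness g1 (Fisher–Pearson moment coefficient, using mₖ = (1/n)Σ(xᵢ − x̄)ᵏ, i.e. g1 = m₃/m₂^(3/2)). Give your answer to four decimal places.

x̄ = (1 + 11 + 44 + 9 + 2 + 12) / 6 = 13.1667
deviations (xᵢ − x̄): -12.1667, -2.1667, 30.8333, -4.1667, -11.1667, -1.1667
Σ(xᵢ − x̄)² = 1246.8333 ⇒ m₂ = 1246.8333/6 = 207.80556
Σ(xᵢ − x̄)³ = 26035.5556 ⇒ m₃ = 26035.5556/6 = 4339.25926
m₂^(3/2) = 207.80556^(1.5) = 2995.61317
g1 = m₃ / m₂^(3/2) = 4339.25926 / 2995.61317 ≈ 1.4485

1.4485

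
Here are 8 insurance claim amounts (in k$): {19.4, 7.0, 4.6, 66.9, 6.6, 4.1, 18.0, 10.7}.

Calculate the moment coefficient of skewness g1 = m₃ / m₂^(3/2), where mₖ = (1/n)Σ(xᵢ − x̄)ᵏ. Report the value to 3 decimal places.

1.940

x̄ = (19.4 + 7.0 + 4.6 + 66.9 + 6.6 + 4.1 + 18.0 + 10.7) / 8 = 17.1625
deviations (xᵢ − x̄): 2.2375, -10.1625, -12.5625, 49.7375, -10.5625, -13.0625, 0.8375, -6.4625
Σ(xᵢ − x̄)² = 3064.5788 ⇒ m₂ = 3064.5788/8 = 383.07234
Σ(xᵢ − x̄)³ = 116344.0825 ⇒ m₃ = 116344.0825/8 = 14543.01032
m₂^(3/2) = 383.07234^(1.5) = 7497.58155
g1 = m₃ / m₂^(3/2) = 14543.01032 / 7497.58155 ≈ 1.940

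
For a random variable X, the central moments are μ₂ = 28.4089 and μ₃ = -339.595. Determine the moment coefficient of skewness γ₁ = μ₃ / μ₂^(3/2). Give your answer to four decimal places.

σ = √μ₂ = √28.4089 = 5.33000
σ³ = μ₂^(3/2) = 151.41944
γ₁ = μ₃/σ³ = -339.595 / 151.41944 ≈ -2.2427

-2.2427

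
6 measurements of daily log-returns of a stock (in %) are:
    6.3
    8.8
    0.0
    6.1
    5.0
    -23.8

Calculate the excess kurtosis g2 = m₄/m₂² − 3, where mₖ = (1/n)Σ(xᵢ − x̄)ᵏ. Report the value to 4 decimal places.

x̄ = 0.4000
Σ(xᵢ − x̄)² = 744.8200 ⇒ m₂ = 124.13667
Σ(xᵢ − x̄)⁴ = 350668.0306 ⇒ m₄ = 58444.67177
m₂² = 15409.91201
g2 = m₄/m₂² − 3 = 3.79267 − 3 ≈ 0.7927

0.7927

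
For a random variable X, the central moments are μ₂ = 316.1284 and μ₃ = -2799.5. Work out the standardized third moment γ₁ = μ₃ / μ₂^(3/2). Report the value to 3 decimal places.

σ = √μ₂ = √316.1284 = 17.78000
σ³ = μ₂^(3/2) = 5620.76295
γ₁ = μ₃/σ³ = -2799.5 / 5620.76295 ≈ -0.498

-0.498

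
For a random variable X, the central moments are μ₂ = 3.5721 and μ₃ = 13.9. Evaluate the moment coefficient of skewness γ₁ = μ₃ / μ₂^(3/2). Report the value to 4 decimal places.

σ = √μ₂ = √3.5721 = 1.89000
σ³ = μ₂^(3/2) = 6.75127
γ₁ = μ₃/σ³ = 13.9 / 6.75127 ≈ 2.0589

2.0589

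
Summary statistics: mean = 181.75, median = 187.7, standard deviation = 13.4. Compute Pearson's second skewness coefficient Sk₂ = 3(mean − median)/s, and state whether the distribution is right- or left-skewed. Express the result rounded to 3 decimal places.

-1.332, left-skewed

Sk₂ = 3(181.75 − 187.7) / 13.4 = 3 × -5.9500 / 13.4
    = -17.8500 / 13.4 ≈ -1.332
Sk₂ < 0 ⇒ mean < median ⇒ left-skewed (negative skew).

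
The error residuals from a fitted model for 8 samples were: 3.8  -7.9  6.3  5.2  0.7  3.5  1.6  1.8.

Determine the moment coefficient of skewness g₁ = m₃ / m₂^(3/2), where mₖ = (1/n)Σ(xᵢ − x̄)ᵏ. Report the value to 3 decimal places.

x̄ = (3.8 - 7.9 + 6.3 + 5.2 + 0.7 + 3.5 + 1.6 + 1.8) / 8 = 1.8750
deviations (xᵢ − x̄): 1.9250, -9.7750, 4.4250, 3.3250, -1.1750, 1.6250, -0.2750, -0.0750
Σ(xᵢ − x̄)² = 133.9950 ⇒ m₂ = 133.9950/8 = 16.74938
Σ(xᵢ − x̄)³ = -800.8223 ⇒ m₃ = -800.8223/8 = -100.10278
m₂^(3/2) = 16.74938^(1.5) = 68.54849
g₁ = m₃ / m₂^(3/2) = -100.10278 / 68.54849 ≈ -1.460

-1.460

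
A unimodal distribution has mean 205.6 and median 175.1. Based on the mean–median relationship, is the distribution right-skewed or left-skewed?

right-skewed

mean − median = 205.6 − 175.1 = 30.5
mean > median ⇒ the longer tail is on the right ⇒ right-skewed (positively skewed).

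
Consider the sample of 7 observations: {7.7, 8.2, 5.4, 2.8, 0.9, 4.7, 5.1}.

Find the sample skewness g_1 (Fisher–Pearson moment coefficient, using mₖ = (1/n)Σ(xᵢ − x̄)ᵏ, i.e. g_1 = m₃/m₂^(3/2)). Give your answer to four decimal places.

-0.2532

x̄ = (7.7 + 8.2 + 5.4 + 2.8 + 0.9 + 4.7 + 5.1) / 7 = 4.9714
deviations (xᵢ − x̄): 2.7286, 3.2286, 0.4286, -2.1714, -4.0714, -0.2714, 0.1286
Σ(xᵢ − x̄)² = 39.4343 ⇒ m₂ = 39.4343/7 = 5.63347
Σ(xᵢ − x̄)³ = -23.6998 ⇒ m₃ = -23.6998/7 = -3.38568
m₂^(3/2) = 5.63347^(1.5) = 13.37100
g_1 = m₃ / m₂^(3/2) = -3.38568 / 13.37100 ≈ -0.2532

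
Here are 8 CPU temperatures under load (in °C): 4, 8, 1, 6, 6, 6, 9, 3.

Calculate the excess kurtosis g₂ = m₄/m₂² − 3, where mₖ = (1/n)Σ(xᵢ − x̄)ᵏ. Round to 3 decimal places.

x̄ = 5.3750
Σ(xᵢ − x̄)² = 47.8750 ⇒ m₂ = 5.98438
Σ(xᵢ − x̄)⁴ = 622.3691 ⇒ m₄ = 77.79614
m₂² = 35.81274
g₂ = m₄/m₂² − 3 = 2.17230 − 3 ≈ -0.828

-0.828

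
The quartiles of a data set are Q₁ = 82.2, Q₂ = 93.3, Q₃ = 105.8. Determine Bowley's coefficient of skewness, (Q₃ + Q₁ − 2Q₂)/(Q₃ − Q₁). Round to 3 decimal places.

0.059

numerator: Q₃ + Q₁ − 2Q₂ = 105.8 + 82.2 − 2×93.3 = 1.4000
denominator: Q₃ − Q₁ = 105.8 − 82.2 = 23.6000
Bowley skewness = 1.4000 / 23.6000 ≈ 0.059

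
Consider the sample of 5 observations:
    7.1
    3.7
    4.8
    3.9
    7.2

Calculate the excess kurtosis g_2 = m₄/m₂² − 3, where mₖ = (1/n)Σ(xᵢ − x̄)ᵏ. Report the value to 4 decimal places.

x̄ = 5.3400
Σ(xᵢ − x̄)² = 11.6120 ⇒ m₂ = 2.32240
Σ(xᵢ − x̄)⁴ = 33.1828 ⇒ m₄ = 6.63655
m₂² = 5.39354
g_2 = m₄/m₂² − 3 = 1.23046 − 3 ≈ -1.7695

-1.7695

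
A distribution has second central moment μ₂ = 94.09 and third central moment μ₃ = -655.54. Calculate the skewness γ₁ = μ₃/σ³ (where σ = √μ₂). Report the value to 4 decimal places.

-0.7183

σ = √μ₂ = √94.09 = 9.70000
σ³ = μ₂^(3/2) = 912.67300
γ₁ = μ₃/σ³ = -655.54 / 912.67300 ≈ -0.7183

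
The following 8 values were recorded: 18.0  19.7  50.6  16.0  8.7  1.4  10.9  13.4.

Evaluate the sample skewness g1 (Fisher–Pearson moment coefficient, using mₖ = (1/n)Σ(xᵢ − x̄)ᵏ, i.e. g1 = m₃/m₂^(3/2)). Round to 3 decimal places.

x̄ = (18.0 + 19.7 + 50.6 + 16.0 + 8.7 + 1.4 + 10.9 + 13.4) / 8 = 17.3375
deviations (xᵢ − x̄): 0.6625, 2.3625, 33.2625, -1.3375, -8.6375, -15.9375, -6.4375, -3.9375
Σ(xᵢ − x̄)² = 1499.7588 ⇒ m₂ = 1499.7588/8 = 187.46984
Σ(xᵢ − x̄)³ = 31792.0857 ⇒ m₃ = 31792.0857/8 = 3974.01071
m₂^(3/2) = 187.46984^(1.5) = 2566.83012
g1 = m₃ / m₂^(3/2) = 3974.01071 / 2566.83012 ≈ 1.548

1.548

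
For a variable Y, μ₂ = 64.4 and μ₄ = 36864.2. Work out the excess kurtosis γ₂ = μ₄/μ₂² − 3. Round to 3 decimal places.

5.889

μ₂² = 64.4² = 4147.36000
μ₄/μ₂² = 36864.2 / 4147.36000 = 8.88859
γ₂ = 8.88859 − 3 ≈ 5.889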